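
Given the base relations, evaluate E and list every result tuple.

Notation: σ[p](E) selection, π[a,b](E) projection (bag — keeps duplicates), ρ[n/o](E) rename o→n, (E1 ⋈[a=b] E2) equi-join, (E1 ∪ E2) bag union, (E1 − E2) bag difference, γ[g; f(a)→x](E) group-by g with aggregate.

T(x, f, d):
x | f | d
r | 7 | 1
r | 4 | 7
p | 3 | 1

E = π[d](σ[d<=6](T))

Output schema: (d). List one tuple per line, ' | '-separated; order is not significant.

Subexpression sizes:
  T → 3
  σ[d<=6](T) → 2
  π[d](σ[d<=6](T)) → 2

== RESULT ==
d
1
1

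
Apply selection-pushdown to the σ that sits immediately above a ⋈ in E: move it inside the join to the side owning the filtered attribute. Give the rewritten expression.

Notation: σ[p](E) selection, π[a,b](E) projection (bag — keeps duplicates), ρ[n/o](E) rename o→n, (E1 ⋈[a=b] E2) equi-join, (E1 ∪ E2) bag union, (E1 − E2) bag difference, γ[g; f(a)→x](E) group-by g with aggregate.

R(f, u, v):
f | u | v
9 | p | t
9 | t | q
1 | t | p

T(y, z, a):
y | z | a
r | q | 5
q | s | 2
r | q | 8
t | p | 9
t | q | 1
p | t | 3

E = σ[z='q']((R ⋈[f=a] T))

σ filters on z, owned by the right side.
E' = (R ⋈[f=a] σ[z='q'](T))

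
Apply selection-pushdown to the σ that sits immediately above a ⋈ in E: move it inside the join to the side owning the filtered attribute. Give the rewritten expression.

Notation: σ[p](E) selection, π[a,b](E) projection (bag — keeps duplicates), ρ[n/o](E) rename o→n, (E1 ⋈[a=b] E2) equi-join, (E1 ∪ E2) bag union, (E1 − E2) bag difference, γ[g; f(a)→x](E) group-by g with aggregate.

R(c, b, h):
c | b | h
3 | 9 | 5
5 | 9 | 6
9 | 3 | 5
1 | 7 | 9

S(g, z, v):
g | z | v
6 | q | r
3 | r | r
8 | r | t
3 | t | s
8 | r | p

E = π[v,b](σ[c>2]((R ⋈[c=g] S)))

σ filters on c, owned by the left side.
E' = π[v,b]((σ[c>2](R) ⋈[c=g] S))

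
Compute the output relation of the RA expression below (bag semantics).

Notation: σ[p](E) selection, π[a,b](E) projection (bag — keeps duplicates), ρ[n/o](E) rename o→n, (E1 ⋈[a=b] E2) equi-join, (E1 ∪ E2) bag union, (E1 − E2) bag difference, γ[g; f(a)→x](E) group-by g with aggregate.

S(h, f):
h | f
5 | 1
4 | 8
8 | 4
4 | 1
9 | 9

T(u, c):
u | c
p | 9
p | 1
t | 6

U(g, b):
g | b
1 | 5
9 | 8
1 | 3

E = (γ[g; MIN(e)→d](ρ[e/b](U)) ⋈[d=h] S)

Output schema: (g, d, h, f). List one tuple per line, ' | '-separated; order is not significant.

Per-node cardinality:
  U → 3
  ρ[e/b](U) → 3
  γ[g; MIN(e)→d](ρ[e/b](U)) → 2
  S → 5
  (γ[g; MIN(e)→d](ρ[e/b](U)) ⋈[d=h] S) → 1

== RESULT ==
g | d | h | f
9 | 8 | 8 | 4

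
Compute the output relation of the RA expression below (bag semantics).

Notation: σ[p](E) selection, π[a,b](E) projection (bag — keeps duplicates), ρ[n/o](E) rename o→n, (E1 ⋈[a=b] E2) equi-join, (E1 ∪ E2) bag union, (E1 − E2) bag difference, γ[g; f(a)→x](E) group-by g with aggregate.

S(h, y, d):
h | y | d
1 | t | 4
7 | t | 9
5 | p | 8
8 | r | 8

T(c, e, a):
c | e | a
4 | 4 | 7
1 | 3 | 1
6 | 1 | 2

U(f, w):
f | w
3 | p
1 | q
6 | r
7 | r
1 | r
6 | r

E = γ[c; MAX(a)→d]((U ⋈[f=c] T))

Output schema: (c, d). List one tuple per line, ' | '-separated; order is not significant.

Subexpression sizes:
  U → 6
  T → 3
  (U ⋈[f=c] T) → 4
  γ[c; MAX(a)→d]((U ⋈[f=c] T)) → 2

== RESULT ==
c | d
1 | 1
6 | 2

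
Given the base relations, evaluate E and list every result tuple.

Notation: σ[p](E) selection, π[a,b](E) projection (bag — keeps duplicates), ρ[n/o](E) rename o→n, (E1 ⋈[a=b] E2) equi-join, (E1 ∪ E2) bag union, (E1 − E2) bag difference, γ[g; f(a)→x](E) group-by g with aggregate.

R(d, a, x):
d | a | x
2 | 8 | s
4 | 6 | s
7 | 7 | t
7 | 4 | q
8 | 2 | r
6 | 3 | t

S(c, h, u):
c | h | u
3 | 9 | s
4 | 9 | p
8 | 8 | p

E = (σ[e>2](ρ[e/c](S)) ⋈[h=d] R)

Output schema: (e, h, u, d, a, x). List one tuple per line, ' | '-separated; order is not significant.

Stepwise |·|:
  S → 3
  ρ[e/c](S) → 3
  σ[e>2](ρ[e/c](S)) → 3
  R → 6
  (σ[e>2](ρ[e/c](S)) ⋈[h=d] R) → 1

== RESULT ==
e | h | u | d | a | x
8 | 8 | p | 8 | 2 | r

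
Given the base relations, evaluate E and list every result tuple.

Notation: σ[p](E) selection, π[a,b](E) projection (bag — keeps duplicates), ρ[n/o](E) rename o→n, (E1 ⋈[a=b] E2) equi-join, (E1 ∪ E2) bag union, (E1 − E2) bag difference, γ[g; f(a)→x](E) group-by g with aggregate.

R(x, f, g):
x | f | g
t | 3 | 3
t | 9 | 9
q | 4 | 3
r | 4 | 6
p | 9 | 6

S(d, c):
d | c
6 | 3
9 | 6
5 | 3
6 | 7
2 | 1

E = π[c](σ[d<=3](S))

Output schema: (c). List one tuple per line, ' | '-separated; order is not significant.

Subexpression sizes:
  S → 5
  σ[d<=3](S) → 1
  π[c](σ[d<=3](S)) → 1

== RESULT ==
c
1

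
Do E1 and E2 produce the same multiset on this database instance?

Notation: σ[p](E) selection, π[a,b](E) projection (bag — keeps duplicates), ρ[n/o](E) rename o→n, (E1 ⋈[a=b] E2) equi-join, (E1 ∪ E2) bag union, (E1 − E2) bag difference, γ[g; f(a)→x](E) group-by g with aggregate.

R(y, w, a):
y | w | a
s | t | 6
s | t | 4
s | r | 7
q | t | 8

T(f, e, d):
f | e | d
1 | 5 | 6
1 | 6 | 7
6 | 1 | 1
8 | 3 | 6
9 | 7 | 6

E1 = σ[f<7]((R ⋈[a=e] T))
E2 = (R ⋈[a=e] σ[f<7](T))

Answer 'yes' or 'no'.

E1 stepwise |·|:
  R → 4
  T → 5
  (R ⋈[a=e] T) → 2
  σ[f<7]((R ⋈[a=e] T)) → 1
E2 stepwise |·|:
  R → 4
  T → 5
  σ[f<7](T) → 3
  (R ⋈[a=e] σ[f<7](T)) → 1

E1 and E2 produce the same multiset:
y | w | a | f | e | d
s | t | 6 | 1 | 6 | 7

yes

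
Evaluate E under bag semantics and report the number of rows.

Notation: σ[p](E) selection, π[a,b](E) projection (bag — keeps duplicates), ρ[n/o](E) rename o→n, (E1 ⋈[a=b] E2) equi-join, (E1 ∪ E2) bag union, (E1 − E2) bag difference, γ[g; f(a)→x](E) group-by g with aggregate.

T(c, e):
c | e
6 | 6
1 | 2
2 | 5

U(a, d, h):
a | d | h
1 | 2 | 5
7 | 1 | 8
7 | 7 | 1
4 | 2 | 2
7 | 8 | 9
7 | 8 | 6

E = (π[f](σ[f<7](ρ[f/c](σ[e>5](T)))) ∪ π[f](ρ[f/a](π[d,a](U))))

Per-node cardinality:
  T → 3
  σ[e>5](T) → 1
  ρ[f/c](σ[e>5](T)) → 1
  σ[f<7](ρ[f/c](σ[e>5](T))) → 1
  π[f](σ[f<7](ρ[f/c](σ[e>5](T)))) → 1
  U → 6
  π[d,a](U) → 6
  ρ[f/a](π[d,a](U)) → 6
  π[f](ρ[f/a](π[d,a](U))) → 6
  (π[f](σ[f<7](ρ[f/c](σ[e>5](T)))) ∪ π[f](ρ[f/a](π[d,a](U)))) → 7

|E| = 7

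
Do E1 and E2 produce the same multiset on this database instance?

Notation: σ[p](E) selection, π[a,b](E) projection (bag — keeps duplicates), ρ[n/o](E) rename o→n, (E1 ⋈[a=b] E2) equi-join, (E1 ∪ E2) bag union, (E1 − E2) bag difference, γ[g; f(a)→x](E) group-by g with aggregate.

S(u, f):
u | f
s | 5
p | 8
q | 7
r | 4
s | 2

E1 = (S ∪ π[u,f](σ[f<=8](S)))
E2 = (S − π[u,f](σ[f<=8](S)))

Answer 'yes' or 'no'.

E1 row counts bottom-up:
  S → 5
  S → 5
  σ[f<=8](S) → 5
  π[u,f](σ[f<=8](S)) → 5
  (S ∪ π[u,f](σ[f<=8](S))) → 10
E2 row counts bottom-up:
  S → 5
  S → 5
  σ[f<=8](S) → 5
  π[u,f](σ[f<=8](S)) → 5
  (S − π[u,f](σ[f<=8](S))) → 0

E1 result:
u | f
p | 8
p | 8
q | 7
q | 7
r | 4
r | 4
s | 2
s | 2
s | 5
s | 5
E2 result:
u | f
(0 rows)
Witness: ('s', 2) appears 2× in E1 but 0× in E2.

no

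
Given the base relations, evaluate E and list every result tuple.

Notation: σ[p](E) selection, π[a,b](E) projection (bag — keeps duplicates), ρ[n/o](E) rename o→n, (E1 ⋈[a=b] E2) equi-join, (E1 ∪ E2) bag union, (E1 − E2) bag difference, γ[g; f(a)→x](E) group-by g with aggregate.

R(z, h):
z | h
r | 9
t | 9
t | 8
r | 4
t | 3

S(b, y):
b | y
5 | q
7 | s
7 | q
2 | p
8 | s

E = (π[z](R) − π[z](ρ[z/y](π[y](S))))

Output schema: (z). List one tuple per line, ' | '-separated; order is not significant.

Per-node cardinality:
  R → 5
  π[z](R) → 5
  S → 5
  π[y](S) → 5
  ρ[z/y](π[y](S)) → 5
  π[z](ρ[z/y](π[y](S))) → 5
  (π[z](R) − π[z](ρ[z/y](π[y](S)))) → 5

== RESULT ==
z
r
r
t
t
t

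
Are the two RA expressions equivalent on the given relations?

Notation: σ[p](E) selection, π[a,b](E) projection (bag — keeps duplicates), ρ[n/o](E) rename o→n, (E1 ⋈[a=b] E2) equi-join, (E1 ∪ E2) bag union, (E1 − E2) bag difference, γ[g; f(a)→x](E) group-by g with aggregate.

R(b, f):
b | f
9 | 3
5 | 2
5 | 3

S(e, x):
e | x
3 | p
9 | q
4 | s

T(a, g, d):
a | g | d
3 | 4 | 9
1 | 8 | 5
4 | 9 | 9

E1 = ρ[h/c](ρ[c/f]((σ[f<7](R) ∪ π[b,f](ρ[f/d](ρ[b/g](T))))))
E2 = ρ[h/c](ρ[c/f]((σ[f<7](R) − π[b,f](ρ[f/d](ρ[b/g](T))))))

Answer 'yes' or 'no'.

E1 subexpression sizes:
  R → 3
  σ[f<7](R) → 3
  T → 3
  ρ[b/g](T) → 3
  ρ[f/d](ρ[b/g](T)) → 3
  π[b,f](ρ[f/d](ρ[b/g](T))) → 3
  (σ[f<7](R) ∪ π[b,f](ρ[f/d](ρ[b/g](T)))) → 6
  ρ[c/f]((σ[f<7](R) ∪ π[b,f](ρ[f/d](ρ[b/g](T))))) → 6
  ρ[h/c](ρ[c/f]((σ[f<7](R) ∪ π[b,f](ρ[f/d](ρ[b/g](T)))))) → 6
E2 subexpression sizes:
  R → 3
  σ[f<7](R) → 3
  T → 3
  ρ[b/g](T) → 3
  ρ[f/d](ρ[b/g](T)) → 3
  π[b,f](ρ[f/d](ρ[b/g](T))) → 3
  (σ[f<7](R) − π[b,f](ρ[f/d](ρ[b/g](T)))) → 3
  ρ[c/f]((σ[f<7](R) − π[b,f](ρ[f/d](ρ[b/g](T))))) → 3
  ρ[h/c](ρ[c/f]((σ[f<7](R) − π[b,f](ρ[f/d](ρ[b/g](T)))))) → 3

E1 result:
b | h
4 | 9
5 | 2
5 | 3
8 | 5
9 | 3
9 | 9
E2 result:
b | h
5 | 2
5 | 3
9 | 3
Witness: (9, 9) appears 1× in E1 but 0× in E2.

no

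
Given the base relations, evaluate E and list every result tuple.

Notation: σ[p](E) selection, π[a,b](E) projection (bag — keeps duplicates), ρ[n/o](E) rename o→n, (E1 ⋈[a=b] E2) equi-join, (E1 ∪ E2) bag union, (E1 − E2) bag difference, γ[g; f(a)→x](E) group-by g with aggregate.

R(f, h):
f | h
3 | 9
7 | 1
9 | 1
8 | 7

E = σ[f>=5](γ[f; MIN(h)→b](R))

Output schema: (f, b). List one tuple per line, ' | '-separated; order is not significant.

Per-node cardinality:
  R → 4
  γ[f; MIN(h)→b](R) → 4
  σ[f>=5](γ[f; MIN(h)→b](R)) → 3

== RESULT ==
f | b
7 | 1
8 | 7
9 | 1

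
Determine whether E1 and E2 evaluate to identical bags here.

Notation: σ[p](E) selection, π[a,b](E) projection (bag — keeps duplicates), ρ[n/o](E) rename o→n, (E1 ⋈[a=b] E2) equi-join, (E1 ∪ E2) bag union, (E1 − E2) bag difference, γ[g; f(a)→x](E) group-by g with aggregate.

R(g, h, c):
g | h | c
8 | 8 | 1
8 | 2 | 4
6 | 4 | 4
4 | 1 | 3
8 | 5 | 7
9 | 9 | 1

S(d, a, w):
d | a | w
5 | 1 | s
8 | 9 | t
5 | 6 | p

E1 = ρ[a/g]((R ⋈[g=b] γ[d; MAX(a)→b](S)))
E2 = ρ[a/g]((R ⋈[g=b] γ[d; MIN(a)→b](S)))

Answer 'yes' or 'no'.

E1 row counts bottom-up:
  R → 6
  S → 3
  γ[d; MAX(a)→b](S) → 2
  (R ⋈[g=b] γ[d; MAX(a)→b](S)) → 2
  ρ[a/g]((R ⋈[g=b] γ[d; MAX(a)→b](S))) → 2
E2 row counts bottom-up:
  R → 6
  S → 3
  γ[d; MIN(a)→b](S) → 2
  (R ⋈[g=b] γ[d; MIN(a)→b](S)) → 1
  ρ[a/g]((R ⋈[g=b] γ[d; MIN(a)→b](S))) → 1

E1 result:
a | h | c | d | b
6 | 4 | 4 | 5 | 6
9 | 9 | 1 | 8 | 9
E2 result:
a | h | c | d | b
9 | 9 | 1 | 8 | 9
Witness: (6, 4, 4, 5, 6) appears 1× in E1 but 0× in E2.

no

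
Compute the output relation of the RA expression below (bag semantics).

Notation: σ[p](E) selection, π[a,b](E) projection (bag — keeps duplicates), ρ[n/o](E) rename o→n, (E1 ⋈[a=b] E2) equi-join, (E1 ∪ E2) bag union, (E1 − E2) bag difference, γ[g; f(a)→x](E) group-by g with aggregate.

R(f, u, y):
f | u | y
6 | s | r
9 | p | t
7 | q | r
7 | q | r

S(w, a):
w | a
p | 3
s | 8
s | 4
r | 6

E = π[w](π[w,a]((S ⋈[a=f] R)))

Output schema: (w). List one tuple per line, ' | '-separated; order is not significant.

Stepwise |·|:
  S → 4
  R → 4
  (S ⋈[a=f] R) → 1
  π[w,a]((S ⋈[a=f] R)) → 1
  π[w](π[w,a]((S ⋈[a=f] R))) → 1

== RESULT ==
w
r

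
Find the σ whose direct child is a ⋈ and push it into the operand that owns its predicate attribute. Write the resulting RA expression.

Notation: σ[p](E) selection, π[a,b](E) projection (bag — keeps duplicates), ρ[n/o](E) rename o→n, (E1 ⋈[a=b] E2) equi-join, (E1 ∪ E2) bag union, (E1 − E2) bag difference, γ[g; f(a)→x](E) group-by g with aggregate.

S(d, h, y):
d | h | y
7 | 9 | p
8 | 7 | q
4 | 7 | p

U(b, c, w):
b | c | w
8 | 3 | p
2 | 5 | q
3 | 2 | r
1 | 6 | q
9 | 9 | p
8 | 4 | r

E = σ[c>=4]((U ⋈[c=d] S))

σ filters on c, owned by the left side.
E' = (σ[c>=4](U) ⋈[c=d] S)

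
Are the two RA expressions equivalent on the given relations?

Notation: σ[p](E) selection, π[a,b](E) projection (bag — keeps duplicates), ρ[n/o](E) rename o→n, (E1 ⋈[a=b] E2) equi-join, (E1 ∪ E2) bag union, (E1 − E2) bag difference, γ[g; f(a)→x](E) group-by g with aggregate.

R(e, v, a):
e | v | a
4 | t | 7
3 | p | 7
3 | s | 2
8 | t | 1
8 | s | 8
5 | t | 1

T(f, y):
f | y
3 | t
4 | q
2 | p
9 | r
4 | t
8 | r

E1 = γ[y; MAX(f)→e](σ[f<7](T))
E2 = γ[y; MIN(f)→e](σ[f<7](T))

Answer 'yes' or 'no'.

E1 stepwise |·|:
  T → 6
  σ[f<7](T) → 4
  γ[y; MAX(f)→e](σ[f<7](T)) → 3
E2 stepwise |·|:
  T → 6
  σ[f<7](T) → 4
  γ[y; MIN(f)→e](σ[f<7](T)) → 3

E1 result:
y | e
p | 2
q | 4
t | 4
E2 result:
y | e
p | 2
q | 4
t | 3
Witness: ('t', 3) appears 0× in E1 but 1× in E2.

no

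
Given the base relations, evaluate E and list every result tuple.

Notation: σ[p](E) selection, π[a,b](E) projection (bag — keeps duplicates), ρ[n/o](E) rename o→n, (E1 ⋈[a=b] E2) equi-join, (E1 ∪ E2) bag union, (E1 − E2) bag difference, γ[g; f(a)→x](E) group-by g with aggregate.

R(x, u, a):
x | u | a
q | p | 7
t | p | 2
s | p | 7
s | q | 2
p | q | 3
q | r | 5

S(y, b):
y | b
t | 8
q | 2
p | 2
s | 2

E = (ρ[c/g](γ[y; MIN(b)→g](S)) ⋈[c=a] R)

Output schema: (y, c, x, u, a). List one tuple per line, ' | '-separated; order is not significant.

Stepwise |·|:
  S → 4
  γ[y; MIN(b)→g](S) → 4
  ρ[c/g](γ[y; MIN(b)→g](S)) → 4
  R → 6
  (ρ[c/g](γ[y; MIN(b)→g](S)) ⋈[c=a] R) → 6

== RESULT ==
y | c | x | u | a
p | 2 | s | q | 2
p | 2 | t | p | 2
q | 2 | s | q | 2
q | 2 | t | p | 2
s | 2 | s | q | 2
s | 2 | t | p | 2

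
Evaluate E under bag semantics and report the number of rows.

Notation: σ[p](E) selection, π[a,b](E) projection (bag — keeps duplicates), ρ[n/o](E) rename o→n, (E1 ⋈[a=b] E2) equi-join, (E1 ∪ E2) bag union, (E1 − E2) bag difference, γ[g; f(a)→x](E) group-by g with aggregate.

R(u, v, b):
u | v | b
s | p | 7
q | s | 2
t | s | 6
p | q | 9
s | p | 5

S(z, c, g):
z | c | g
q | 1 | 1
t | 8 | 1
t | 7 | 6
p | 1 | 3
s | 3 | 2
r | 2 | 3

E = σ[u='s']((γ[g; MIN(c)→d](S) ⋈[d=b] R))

Stepwise |·|:
  S → 6
  γ[g; MIN(c)→d](S) → 4
  R → 5
  (γ[g; MIN(c)→d](S) ⋈[d=b] R) → 1
  σ[u='s']((γ[g; MIN(c)→d](S) ⋈[d=b] R)) → 1

|E| = 1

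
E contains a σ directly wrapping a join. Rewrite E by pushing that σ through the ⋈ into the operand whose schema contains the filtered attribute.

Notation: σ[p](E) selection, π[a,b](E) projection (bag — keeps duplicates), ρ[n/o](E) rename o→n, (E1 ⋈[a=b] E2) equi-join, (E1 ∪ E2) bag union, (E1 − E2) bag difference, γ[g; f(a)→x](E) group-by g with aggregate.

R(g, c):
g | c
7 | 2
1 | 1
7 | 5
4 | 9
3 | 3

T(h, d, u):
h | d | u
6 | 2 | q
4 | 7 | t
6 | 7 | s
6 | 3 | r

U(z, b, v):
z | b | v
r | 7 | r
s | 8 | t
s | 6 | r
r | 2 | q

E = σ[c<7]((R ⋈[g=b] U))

σ filters on c, owned by the left side.
E' = (σ[c<7](R) ⋈[g=b] U)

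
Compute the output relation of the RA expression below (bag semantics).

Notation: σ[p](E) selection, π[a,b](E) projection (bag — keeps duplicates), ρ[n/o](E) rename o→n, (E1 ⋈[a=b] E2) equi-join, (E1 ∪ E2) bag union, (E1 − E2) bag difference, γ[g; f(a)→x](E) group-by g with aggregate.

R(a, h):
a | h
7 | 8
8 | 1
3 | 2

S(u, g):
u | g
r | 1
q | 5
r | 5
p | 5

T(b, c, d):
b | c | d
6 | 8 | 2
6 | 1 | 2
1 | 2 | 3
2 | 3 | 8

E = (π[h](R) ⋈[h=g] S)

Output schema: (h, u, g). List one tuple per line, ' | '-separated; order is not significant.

Per-node cardinality:
  R → 3
  π[h](R) → 3
  S → 4
  (π[h](R) ⋈[h=g] S) → 1

== RESULT ==
h | u | g
1 | r | 1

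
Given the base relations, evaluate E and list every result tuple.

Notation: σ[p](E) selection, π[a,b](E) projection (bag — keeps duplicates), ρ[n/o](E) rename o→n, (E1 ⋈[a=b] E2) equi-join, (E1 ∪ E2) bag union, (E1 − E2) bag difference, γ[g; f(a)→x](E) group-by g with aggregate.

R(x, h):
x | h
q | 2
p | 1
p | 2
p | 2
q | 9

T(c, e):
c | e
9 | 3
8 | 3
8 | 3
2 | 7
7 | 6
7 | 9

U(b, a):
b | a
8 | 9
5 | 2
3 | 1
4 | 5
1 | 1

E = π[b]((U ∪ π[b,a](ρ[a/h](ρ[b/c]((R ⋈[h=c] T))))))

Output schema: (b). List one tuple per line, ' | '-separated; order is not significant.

Stepwise |·|:
  U → 5
  R → 5
  T → 6
  (R ⋈[h=c] T) → 4
  ρ[b/c]((R ⋈[h=c] T)) → 4
  ρ[a/h](ρ[b/c]((R ⋈[h=c] T))) → 4
  π[b,a](ρ[a/h](ρ[b/c]((R ⋈[h=c] T)))) → 4
  (U ∪ π[b,a](ρ[a/h](ρ[b/c]((R ⋈[h=c] T))))) → 9
  π[b]((U ∪ π[b,a](ρ[a/h](ρ[b/c]((R ⋈[h=c] T)))))) → 9

== RESULT ==
b
1
2
2
2
3
4
5
8
9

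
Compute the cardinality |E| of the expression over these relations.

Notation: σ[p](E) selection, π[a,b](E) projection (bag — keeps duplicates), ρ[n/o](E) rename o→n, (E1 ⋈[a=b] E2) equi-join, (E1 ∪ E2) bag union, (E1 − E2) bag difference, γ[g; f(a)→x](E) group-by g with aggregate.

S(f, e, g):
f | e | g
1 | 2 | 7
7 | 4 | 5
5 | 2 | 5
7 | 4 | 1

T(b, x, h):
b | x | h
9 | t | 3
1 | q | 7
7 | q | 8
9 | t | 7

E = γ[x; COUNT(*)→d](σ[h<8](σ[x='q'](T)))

Stepwise |·|:
  T → 4
  σ[x='q'](T) → 2
  σ[h<8](σ[x='q'](T)) → 1
  γ[x; COUNT(*)→d](σ[h<8](σ[x='q'](T))) → 1

|E| = 1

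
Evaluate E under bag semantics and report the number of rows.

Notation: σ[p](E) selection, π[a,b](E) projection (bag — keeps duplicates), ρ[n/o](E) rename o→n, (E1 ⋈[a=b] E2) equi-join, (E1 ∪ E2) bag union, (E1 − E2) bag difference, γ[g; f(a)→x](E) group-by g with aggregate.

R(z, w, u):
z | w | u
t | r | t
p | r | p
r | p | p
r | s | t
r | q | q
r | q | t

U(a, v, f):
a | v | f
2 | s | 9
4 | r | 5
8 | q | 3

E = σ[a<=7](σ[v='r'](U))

Stepwise |·|:
  U → 3
  σ[v='r'](U) → 1
  σ[a<=7](σ[v='r'](U)) → 1

|E| = 1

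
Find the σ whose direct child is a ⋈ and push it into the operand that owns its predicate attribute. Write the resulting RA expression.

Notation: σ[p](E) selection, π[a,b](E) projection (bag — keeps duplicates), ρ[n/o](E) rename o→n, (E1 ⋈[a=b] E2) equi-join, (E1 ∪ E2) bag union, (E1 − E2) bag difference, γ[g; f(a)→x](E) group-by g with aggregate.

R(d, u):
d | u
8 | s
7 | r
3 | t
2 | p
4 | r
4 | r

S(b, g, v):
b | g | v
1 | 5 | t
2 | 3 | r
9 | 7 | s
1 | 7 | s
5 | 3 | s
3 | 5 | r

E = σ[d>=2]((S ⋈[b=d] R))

σ filters on d, owned by the right side.
E' = (S ⋈[b=d] σ[d>=2](R))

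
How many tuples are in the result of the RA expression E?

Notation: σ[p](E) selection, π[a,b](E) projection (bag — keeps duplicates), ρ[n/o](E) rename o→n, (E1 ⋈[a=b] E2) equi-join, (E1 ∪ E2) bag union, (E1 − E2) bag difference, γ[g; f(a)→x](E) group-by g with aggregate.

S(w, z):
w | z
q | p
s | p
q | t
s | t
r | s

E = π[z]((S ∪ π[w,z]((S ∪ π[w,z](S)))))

Subexpression sizes:
  S → 5
  S → 5
  S → 5
  π[w,z](S) → 5
  (S ∪ π[w,z](S)) → 10
  π[w,z]((S ∪ π[w,z](S))) → 10
  (S ∪ π[w,z]((S ∪ π[w,z](S)))) → 15
  π[z]((S ∪ π[w,z]((S ∪ π[w,z](S))))) → 15

|E| = 15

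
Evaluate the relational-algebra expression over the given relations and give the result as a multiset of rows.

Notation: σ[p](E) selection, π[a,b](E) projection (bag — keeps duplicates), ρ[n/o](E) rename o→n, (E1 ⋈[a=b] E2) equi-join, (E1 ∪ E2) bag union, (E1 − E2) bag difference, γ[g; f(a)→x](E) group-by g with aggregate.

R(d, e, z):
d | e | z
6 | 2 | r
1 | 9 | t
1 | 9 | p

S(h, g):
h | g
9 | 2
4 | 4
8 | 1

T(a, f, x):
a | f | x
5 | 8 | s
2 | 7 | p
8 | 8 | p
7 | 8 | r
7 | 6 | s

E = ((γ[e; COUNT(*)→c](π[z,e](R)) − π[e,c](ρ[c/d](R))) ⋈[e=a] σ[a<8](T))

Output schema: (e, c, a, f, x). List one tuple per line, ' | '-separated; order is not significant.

Per-node cardinality:
  R → 3
  π[z,e](R) → 3
  γ[e; COUNT(*)→c](π[z,e](R)) → 2
  R → 3
  ρ[c/d](R) → 3
  π[e,c](ρ[c/d](R)) → 3
  (γ[e; COUNT(*)→c](π[z,e](R)) − π[e,c](ρ[c/d](R))) → 2
  T → 5
  σ[a<8](T) → 4
  ((γ[e; COUNT(*)→c](π[z,e](R)) − π[e,c](ρ[c/d](R))) ⋈[e=a] σ[a<8](T)) → 1

== RESULT ==
e | c | a | f | x
2 | 1 | 2 | 7 | p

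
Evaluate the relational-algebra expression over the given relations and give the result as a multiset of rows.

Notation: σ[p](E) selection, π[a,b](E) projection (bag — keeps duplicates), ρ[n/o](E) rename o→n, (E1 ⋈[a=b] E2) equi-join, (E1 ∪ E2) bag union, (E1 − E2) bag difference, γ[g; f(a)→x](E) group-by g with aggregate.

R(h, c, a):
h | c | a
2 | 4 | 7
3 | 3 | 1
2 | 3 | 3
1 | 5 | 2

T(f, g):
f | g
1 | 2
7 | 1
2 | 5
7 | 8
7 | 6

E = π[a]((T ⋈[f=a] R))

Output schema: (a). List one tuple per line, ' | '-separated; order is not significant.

Stepwise |·|:
  T → 5
  R → 4
  (T ⋈[f=a] R) → 5
  π[a]((T ⋈[f=a] R)) → 5

== RESULT ==
a
1
2
7
7
7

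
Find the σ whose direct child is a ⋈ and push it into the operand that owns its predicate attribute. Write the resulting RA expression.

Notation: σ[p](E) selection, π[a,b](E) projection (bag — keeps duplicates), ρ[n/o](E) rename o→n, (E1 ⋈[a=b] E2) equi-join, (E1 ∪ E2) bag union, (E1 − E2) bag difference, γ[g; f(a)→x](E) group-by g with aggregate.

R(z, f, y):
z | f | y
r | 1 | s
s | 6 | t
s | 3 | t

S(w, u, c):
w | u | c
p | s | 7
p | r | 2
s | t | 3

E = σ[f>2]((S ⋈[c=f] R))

σ filters on f, owned by the right side.
E' = (S ⋈[c=f] σ[f>2](R))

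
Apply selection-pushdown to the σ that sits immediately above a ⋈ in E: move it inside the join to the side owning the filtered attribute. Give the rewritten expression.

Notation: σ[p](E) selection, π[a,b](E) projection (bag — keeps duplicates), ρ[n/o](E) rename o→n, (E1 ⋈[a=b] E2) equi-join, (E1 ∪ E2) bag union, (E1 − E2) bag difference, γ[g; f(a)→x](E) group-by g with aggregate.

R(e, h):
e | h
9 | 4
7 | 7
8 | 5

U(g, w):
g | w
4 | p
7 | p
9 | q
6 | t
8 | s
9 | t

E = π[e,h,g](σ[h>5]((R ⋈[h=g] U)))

σ filters on h, owned by the left side.
E' = π[e,h,g]((σ[h>5](R) ⋈[h=g] U))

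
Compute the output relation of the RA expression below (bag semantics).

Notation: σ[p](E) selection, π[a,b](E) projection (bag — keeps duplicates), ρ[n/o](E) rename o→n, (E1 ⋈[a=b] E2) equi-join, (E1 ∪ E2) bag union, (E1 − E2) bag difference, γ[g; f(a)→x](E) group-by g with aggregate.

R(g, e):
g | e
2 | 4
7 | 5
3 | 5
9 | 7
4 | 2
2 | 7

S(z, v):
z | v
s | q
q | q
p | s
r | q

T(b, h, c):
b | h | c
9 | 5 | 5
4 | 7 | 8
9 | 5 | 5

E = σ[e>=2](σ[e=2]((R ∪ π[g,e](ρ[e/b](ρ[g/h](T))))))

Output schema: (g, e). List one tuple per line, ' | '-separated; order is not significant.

Subexpression sizes:
  R → 6
  T → 3
  ρ[g/h](T) → 3
  ρ[e/b](ρ[g/h](T)) → 3
  π[g,e](ρ[e/b](ρ[g/h](T))) → 3
  (R ∪ π[g,e](ρ[e/b](ρ[g/h](T)))) → 9
  σ[e=2]((R ∪ π[g,e](ρ[e/b](ρ[g/h](T))))) → 1
  σ[e>=2](σ[e=2]((R ∪ π[g,e](ρ[e/b](ρ[g/h](T)))))) → 1

== RESULT ==
g | e
4 | 2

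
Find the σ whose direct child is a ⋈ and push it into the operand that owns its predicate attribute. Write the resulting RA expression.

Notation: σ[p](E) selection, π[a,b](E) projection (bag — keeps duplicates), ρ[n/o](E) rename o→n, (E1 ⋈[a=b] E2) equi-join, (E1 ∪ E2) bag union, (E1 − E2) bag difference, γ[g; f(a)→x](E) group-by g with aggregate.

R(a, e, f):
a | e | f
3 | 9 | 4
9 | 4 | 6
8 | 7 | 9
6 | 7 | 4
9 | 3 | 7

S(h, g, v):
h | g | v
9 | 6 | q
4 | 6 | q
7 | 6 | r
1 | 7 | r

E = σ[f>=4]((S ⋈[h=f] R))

σ filters on f, owned by the right side.
E' = (S ⋈[h=f] σ[f>=4](R))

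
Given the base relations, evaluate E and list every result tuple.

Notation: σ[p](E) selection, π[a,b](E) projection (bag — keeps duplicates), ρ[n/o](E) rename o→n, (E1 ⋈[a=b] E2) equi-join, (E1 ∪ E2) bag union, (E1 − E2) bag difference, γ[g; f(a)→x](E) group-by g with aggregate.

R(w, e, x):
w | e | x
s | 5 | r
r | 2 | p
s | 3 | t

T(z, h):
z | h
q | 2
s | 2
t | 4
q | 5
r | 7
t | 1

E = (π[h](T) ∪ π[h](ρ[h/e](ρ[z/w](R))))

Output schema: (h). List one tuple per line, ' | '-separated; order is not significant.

Row counts bottom-up:
  T → 6
  π[h](T) → 6
  R → 3
  ρ[z/w](R) → 3
  ρ[h/e](ρ[z/w](R)) → 3
  π[h](ρ[h/e](ρ[z/w](R))) → 3
  (π[h](T) ∪ π[h](ρ[h/e](ρ[z/w](R)))) → 9

== RESULT ==
h
1
2
2
2
3
4
5
5
7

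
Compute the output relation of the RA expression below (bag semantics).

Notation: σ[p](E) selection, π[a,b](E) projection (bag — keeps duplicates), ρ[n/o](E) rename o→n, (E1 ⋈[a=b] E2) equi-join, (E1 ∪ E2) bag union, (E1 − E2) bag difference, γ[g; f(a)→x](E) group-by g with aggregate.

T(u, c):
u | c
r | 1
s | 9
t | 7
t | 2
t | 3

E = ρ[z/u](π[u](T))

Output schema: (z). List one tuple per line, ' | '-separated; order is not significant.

Row counts bottom-up:
  T → 5
  π[u](T) → 5
  ρ[z/u](π[u](T)) → 5

== RESULT ==
z
r
s
t
t
t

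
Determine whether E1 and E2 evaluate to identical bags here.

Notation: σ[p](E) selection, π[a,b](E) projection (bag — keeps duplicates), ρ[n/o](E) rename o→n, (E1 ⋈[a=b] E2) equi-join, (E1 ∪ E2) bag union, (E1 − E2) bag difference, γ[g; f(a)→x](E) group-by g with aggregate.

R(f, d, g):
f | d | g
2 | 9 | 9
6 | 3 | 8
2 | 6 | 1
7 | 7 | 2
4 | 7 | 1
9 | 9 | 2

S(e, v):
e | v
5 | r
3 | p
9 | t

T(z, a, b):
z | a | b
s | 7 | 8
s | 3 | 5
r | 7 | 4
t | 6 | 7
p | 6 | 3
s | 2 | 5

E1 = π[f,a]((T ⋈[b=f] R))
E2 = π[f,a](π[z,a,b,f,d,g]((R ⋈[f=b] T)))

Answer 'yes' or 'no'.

E1 stepwise |·|:
  T → 6
  R → 6
  (T ⋈[b=f] R) → 2
  π[f,a]((T ⋈[b=f] R)) → 2
E2 stepwise |·|:
  R → 6
  T → 6
  (R ⋈[f=b] T) → 2
  π[z,a,b,f,d,g]((R ⋈[f=b] T)) → 2
  π[f,a](π[z,a,b,f,d,g]((R ⋈[f=b] T))) → 2

E1 and E2 produce the same multiset:
f | a
4 | 7
7 | 6

yes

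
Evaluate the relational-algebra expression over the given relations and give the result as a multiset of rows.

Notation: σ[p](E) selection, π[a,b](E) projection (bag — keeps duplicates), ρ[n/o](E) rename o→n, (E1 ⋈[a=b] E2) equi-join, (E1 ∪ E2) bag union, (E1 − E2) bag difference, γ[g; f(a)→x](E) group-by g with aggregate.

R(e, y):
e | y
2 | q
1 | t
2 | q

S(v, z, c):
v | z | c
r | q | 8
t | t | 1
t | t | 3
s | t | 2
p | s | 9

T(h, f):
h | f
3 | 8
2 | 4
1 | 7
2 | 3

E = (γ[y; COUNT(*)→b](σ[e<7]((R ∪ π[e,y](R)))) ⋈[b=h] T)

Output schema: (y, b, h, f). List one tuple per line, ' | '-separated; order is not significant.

Per-node cardinality:
  R → 3
  R → 3
  π[e,y](R) → 3
  (R ∪ π[e,y](R)) → 6
  σ[e<7]((R ∪ π[e,y](R))) → 6
  γ[y; COUNT(*)→b](σ[e<7]((R ∪ π[e,y](R)))) → 2
  T → 4
  (γ[y; COUNT(*)→b](σ[e<7]((R ∪ π[e,y](R)))) ⋈[b=h] T) → 2

== RESULT ==
y | b | h | f
t | 2 | 2 | 3
t | 2 | 2 | 4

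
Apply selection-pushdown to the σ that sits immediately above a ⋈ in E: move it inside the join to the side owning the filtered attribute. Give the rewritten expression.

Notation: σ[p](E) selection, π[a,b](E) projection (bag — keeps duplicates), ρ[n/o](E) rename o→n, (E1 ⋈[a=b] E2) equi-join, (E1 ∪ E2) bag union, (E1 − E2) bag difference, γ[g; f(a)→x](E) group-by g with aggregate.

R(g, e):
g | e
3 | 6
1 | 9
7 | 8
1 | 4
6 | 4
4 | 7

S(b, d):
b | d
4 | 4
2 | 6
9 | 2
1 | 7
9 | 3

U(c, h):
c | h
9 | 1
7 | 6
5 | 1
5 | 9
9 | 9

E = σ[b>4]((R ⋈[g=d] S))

σ filters on b, owned by the right side.
E' = (R ⋈[g=d] σ[b>4](S))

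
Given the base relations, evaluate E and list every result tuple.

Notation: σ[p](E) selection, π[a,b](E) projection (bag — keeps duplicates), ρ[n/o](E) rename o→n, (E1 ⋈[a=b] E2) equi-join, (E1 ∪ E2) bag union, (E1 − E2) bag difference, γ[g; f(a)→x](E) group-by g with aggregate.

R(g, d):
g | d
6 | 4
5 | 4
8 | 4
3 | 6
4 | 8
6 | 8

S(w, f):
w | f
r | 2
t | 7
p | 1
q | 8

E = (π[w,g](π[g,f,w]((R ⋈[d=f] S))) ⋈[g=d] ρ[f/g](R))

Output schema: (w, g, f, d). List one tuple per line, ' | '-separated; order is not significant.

Row counts bottom-up:
  R → 6
  S → 4
  (R ⋈[d=f] S) → 2
  π[g,f,w]((R ⋈[d=f] S)) → 2
  π[w,g](π[g,f,w]((R ⋈[d=f] S))) → 2
  R → 6
  ρ[f/g](R) → 6
  (π[w,g](π[g,f,w]((R ⋈[d=f] S))) ⋈[g=d] ρ[f/g](R)) → 4

== RESULT ==
w | g | f | d
q | 4 | 5 | 4
q | 4 | 6 | 4
q | 4 | 8 | 4
q | 6 | 3 | 6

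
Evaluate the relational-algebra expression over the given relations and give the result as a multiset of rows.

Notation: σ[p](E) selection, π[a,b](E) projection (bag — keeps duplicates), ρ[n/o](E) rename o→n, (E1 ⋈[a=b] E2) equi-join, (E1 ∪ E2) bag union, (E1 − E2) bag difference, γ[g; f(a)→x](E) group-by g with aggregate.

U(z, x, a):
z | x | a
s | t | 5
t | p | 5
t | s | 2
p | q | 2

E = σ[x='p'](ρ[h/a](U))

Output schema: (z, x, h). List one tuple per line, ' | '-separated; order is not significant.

Per-node cardinality:
  U → 4
  ρ[h/a](U) → 4
  σ[x='p'](ρ[h/a](U)) → 1

== RESULT ==
z | x | h
t | p | 5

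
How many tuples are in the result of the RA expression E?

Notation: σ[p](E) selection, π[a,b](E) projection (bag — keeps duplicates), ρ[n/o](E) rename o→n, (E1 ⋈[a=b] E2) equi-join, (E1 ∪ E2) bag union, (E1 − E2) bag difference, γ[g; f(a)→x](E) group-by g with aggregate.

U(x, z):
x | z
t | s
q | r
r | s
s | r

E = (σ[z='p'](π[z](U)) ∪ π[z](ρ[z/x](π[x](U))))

Subexpression sizes:
  U → 4
  π[z](U) → 4
  σ[z='p'](π[z](U)) → 0
  U → 4
  π[x](U) → 4
  ρ[z/x](π[x](U)) → 4
  π[z](ρ[z/x](π[x](U))) → 4
  (σ[z='p'](π[z](U)) ∪ π[z](ρ[z/x](π[x](U)))) → 4

|E| = 4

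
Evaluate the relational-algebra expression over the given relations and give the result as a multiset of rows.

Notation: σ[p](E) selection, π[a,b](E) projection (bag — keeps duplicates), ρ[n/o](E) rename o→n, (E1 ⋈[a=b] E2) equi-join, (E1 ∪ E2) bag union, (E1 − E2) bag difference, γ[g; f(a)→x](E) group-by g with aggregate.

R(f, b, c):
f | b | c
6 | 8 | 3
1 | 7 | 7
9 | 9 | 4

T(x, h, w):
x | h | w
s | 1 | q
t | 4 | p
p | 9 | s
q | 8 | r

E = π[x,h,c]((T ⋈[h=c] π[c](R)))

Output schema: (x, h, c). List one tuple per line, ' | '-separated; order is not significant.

Stepwise |·|:
  T → 4
  R → 3
  π[c](R) → 3
  (T ⋈[h=c] π[c](R)) → 1
  π[x,h,c]((T ⋈[h=c] π[c](R))) → 1

== RESULT ==
x | h | c
t | 4 | 4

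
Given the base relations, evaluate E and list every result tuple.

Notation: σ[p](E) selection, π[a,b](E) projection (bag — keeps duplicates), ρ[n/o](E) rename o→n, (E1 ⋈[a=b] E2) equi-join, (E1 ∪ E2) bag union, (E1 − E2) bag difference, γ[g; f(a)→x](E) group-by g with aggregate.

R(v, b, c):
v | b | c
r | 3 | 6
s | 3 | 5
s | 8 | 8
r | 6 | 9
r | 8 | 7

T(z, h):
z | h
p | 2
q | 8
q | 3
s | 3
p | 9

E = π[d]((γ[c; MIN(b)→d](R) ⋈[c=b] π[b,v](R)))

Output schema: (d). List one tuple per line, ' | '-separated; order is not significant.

Per-node cardinality:
  R → 5
  γ[c; MIN(b)→d](R) → 5
  R → 5
  π[b,v](R) → 5
  (γ[c; MIN(b)→d](R) ⋈[c=b] π[b,v](R)) → 3
  π[d]((γ[c; MIN(b)→d](R) ⋈[c=b] π[b,v](R))) → 3

== RESULT ==
d
3
8
8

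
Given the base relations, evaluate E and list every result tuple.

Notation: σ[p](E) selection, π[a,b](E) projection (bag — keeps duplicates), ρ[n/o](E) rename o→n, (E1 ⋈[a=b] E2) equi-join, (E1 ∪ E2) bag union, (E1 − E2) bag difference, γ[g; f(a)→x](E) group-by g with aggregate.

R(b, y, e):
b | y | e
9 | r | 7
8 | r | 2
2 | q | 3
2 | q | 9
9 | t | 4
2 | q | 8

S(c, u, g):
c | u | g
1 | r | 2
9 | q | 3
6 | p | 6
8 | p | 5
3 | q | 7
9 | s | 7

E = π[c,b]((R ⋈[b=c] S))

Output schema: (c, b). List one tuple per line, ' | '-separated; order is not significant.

Per-node cardinality:
  R → 6
  S → 6
  (R ⋈[b=c] S) → 5
  π[c,b]((R ⋈[b=c] S)) → 5

== RESULT ==
c | b
8 | 8
9 | 9
9 | 9
9 | 9
9 | 9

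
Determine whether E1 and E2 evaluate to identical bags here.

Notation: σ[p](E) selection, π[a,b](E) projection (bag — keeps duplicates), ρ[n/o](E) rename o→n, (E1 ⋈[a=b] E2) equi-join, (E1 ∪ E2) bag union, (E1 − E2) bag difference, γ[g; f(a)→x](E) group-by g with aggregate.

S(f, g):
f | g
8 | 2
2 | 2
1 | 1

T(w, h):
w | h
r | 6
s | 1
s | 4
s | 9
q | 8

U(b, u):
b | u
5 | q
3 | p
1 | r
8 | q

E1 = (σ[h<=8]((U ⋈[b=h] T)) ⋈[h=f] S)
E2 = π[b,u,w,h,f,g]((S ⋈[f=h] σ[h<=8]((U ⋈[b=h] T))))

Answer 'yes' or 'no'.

E1 per-node cardinality:
  U → 4
  T → 5
  (U ⋈[b=h] T) → 2
  σ[h<=8]((U ⋈[b=h] T)) → 2
  S → 3
  (σ[h<=8]((U ⋈[b=h] T)) ⋈[h=f] S) → 2
E2 per-node cardinality:
  S → 3
  U → 4
  T → 5
  (U ⋈[b=h] T) → 2
  σ[h<=8]((U ⋈[b=h] T)) → 2
  (S ⋈[f=h] σ[h<=8]((U ⋈[b=h] T))) → 2
  π[b,u,w,h,f,g]((S ⋈[f=h] σ[h<=8]((U ⋈[b=h] T)))) → 2

E1 and E2 produce the same multiset:
b | u | w | h | f | g
1 | r | s | 1 | 1 | 1
8 | q | q | 8 | 8 | 2

yes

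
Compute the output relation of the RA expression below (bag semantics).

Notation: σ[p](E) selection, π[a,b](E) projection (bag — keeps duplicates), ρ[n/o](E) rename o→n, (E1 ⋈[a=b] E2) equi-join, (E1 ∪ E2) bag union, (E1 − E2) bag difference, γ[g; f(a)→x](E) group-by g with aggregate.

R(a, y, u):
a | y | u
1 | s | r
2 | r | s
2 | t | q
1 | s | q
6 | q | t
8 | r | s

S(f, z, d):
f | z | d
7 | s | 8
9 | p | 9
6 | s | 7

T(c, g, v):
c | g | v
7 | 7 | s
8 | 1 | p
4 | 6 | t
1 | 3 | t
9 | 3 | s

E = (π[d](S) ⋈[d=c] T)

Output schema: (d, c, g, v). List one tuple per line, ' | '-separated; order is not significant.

Subexpression sizes:
  S → 3
  π[d](S) → 3
  T → 5
  (π[d](S) ⋈[d=c] T) → 3

== RESULT ==
d | c | g | v
7 | 7 | 7 | s
8 | 8 | 1 | p
9 | 9 | 3 | s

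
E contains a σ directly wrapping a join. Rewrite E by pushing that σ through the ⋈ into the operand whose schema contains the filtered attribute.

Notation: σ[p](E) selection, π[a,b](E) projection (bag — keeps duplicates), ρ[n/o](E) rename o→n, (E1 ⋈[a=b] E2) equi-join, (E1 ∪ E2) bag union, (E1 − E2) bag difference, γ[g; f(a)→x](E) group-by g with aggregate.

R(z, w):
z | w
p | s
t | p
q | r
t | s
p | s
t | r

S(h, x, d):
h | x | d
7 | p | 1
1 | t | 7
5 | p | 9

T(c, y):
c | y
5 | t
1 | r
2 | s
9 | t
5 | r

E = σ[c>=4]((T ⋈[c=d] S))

σ filters on c, owned by the left side.
E' = (σ[c>=4](T) ⋈[c=d] S)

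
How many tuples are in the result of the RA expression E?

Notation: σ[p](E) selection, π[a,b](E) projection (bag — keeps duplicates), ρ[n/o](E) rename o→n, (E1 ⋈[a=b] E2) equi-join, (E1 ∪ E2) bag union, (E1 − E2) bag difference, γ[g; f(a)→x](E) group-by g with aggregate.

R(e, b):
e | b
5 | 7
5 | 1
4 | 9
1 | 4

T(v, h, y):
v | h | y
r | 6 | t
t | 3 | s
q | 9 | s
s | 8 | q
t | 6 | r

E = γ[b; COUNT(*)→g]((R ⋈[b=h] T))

Stepwise |·|:
  R → 4
  T → 5
  (R ⋈[b=h] T) → 1
  γ[b; COUNT(*)→g]((R ⋈[b=h] T)) → 1

|E| = 1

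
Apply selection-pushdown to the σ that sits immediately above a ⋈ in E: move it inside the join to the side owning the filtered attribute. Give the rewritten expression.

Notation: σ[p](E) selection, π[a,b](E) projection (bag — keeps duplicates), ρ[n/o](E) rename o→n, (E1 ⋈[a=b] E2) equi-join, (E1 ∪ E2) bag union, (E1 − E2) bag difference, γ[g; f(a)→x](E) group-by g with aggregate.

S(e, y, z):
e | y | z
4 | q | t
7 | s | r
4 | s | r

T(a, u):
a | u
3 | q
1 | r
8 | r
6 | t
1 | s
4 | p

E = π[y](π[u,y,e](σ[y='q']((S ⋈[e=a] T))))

σ filters on y, owned by the left side.
E' = π[y](π[u,y,e]((σ[y='q'](S) ⋈[e=a] T)))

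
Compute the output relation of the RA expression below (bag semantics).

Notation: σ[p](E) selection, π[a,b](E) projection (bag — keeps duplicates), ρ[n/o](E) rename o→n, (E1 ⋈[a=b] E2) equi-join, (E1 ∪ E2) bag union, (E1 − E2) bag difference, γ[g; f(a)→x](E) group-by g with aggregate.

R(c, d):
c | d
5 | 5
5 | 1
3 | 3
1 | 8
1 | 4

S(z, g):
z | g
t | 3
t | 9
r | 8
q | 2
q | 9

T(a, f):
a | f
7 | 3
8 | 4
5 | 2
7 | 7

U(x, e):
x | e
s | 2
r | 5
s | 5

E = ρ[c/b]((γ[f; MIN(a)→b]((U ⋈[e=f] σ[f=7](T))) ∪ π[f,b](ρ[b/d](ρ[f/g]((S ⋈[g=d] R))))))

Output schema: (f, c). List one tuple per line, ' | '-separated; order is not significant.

Subexpression sizes:
  U → 3
  T → 4
  σ[f=7](T) → 1
  (U ⋈[e=f] σ[f=7](T)) → 0
  γ[f; MIN(a)→b]((U ⋈[e=f] σ[f=7](T))) → 0
  S → 5
  R → 5
  (S ⋈[g=d] R) → 2
  ρ[f/g]((S ⋈[g=d] R)) → 2
  ρ[b/d](ρ[f/g]((S ⋈[g=d] R))) → 2
  π[f,b](ρ[b/d](ρ[f/g]((S ⋈[g=d] R)))) → 2
  (γ[f; MIN(a)→b]((U ⋈[e=f] σ[f=7](T))) ∪ π[f,b](ρ[b/d](ρ[f/g]((S ⋈[g=d] R))))) → 2
  ρ[c/b]((γ[f; MIN(a)→b]((U ⋈[e=f] σ[f=7](T))) ∪ π[f,b](ρ[b/d](ρ[f/g]((S ⋈[g=d] R)))))) → 2

== RESULT ==
f | c
3 | 3
8 | 8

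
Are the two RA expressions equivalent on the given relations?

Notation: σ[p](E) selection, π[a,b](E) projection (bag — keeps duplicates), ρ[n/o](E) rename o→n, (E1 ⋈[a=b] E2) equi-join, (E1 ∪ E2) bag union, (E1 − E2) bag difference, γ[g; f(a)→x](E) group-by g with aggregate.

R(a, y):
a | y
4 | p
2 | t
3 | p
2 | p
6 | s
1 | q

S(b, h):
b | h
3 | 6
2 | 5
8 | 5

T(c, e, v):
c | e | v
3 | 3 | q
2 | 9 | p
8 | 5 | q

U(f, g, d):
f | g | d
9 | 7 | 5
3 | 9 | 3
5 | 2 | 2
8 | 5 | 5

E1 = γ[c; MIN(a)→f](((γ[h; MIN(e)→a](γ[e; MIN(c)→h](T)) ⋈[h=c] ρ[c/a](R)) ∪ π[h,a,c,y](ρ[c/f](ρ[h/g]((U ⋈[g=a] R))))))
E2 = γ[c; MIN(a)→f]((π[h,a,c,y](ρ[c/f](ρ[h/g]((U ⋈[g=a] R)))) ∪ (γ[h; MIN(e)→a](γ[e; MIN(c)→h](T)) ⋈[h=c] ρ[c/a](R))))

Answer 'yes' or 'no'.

E1 subexpression sizes:
  T → 3
  γ[e; MIN(c)→h](T) → 3
  γ[h; MIN(e)→a](γ[e; MIN(c)→h](T)) → 3
  R → 6
  ρ[c/a](R) → 6
  (γ[h; MIN(e)→a](γ[e; MIN(c)→h](T)) ⋈[h=c] ρ[c/a](R)) → 3
  U → 4
  R → 6
  (U ⋈[g=a] R) → 2
  ρ[h/g]((U ⋈[g=a] R)) → 2
  ρ[c/f](ρ[h/g]((U ⋈[g=a] R))) → 2
  π[h,a,c,y](ρ[c/f](ρ[h/g]((U ⋈[g=a] R)))) → 2
  ((γ[h; MIN(e)→a](γ[e; MIN(c)→h](T)) ⋈[h=c] ρ[c/a](R)) ∪ π[h,a,c,y](ρ[c/f](ρ[h/g]((U ⋈[g=a] R))))) → 5
  γ[c; MIN(a)→f](((γ[h; MIN(e)→a](γ[e; MIN(c)→h](T)) ⋈[h=c] ρ[c/a](R)) ∪ π[h,a,c,y](ρ[c/f](ρ[h/g]((U ⋈[g=a] R)))))) → 3
E2 subexpression sizes:
  U → 4
  R → 6
  (U ⋈[g=a] R) → 2
  ρ[h/g]((U ⋈[g=a] R)) → 2
  ρ[c/f](ρ[h/g]((U ⋈[g=a] R))) → 2
  π[h,a,c,y](ρ[c/f](ρ[h/g]((U ⋈[g=a] R)))) → 2
  T → 3
  γ[e; MIN(c)→h](T) → 3
  γ[h; MIN(e)→a](γ[e; MIN(c)→h](T)) → 3
  R → 6
  ρ[c/a](R) → 6
  (γ[h; MIN(e)→a](γ[e; MIN(c)→h](T)) ⋈[h=c] ρ[c/a](R)) → 3
  (π[h,a,c,y](ρ[c/f](ρ[h/g]((U ⋈[g=a] R)))) ∪ (γ[h; MIN(e)→a](γ[e; MIN(c)→h](T)) ⋈[h=c] ρ[c/a](R))) → 5
  γ[c; MIN(a)→f]((π[h,a,c,y](ρ[c/f](ρ[h/g]((U ⋈[g=a] R)))) ∪ (γ[h; MIN(e)→a](γ[e; MIN(c)→h](T)) ⋈[h=c] ρ[c/a](R)))) → 3

E1 and E2 produce the same multiset:
c | f
2 | 9
3 | 3
5 | 2

yes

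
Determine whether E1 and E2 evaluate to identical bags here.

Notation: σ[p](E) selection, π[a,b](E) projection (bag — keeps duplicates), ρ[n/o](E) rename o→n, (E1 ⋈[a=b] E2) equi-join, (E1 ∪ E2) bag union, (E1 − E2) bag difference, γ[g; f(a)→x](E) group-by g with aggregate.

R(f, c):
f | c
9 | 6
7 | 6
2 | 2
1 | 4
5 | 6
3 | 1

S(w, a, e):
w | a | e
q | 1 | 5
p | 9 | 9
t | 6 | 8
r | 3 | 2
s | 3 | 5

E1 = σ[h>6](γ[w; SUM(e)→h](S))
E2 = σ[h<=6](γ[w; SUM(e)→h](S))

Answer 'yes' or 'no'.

E1 row counts bottom-up:
  S → 5
  γ[w; SUM(e)→h](S) → 5
  σ[h>6](γ[w; SUM(e)→h](S)) → 2
E2 row counts bottom-up:
  S → 5
  γ[w; SUM(e)→h](S) → 5
  σ[h<=6](γ[w; SUM(e)→h](S)) → 3

E1 result:
w | h
p | 9
t | 8
E2 result:
w | h
q | 5
r | 2
s | 5
Witness: ('t', 8) appears 1× in E1 but 0× in E2.

no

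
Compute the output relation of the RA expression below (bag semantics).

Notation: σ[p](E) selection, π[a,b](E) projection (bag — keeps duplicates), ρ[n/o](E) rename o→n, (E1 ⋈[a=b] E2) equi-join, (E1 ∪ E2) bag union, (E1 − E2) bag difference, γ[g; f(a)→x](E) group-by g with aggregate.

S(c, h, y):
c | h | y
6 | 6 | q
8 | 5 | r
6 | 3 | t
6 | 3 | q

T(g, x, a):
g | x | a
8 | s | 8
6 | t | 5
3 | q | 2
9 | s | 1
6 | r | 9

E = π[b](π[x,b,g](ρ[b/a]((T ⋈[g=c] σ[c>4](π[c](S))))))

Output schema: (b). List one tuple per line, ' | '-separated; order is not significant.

Row counts bottom-up:
  T → 5
  S → 4
  π[c](S) → 4
  σ[c>4](π[c](S)) → 4
  (T ⋈[g=c] σ[c>4](π[c](S))) → 7
  ρ[b/a]((T ⋈[g=c] σ[c>4](π[c](S)))) → 7
  π[x,b,g](ρ[b/a]((T ⋈[g=c] σ[c>4](π[c](S))))) → 7
  π[b](π[x,b,g](ρ[b/a]((T ⋈[g=c] σ[c>4](π[c](S)))))) → 7

== RESULT ==
b
5
5
5
8
9
9
9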